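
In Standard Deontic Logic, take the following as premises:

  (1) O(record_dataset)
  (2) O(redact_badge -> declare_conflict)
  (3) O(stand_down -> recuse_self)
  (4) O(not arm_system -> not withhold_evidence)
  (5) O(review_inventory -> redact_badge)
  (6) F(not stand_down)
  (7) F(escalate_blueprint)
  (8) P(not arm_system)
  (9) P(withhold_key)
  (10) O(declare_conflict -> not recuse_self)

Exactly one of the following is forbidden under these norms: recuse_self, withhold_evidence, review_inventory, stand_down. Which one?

review_inventory

Premise 6 is F(not stand_down), i.e. O(stand_down).
From O(stand_down) and premise 3, O(stand_down -> recuse_self), we obtain O(recuse_self).
The contrapositive of premise 10 (O(declare_conflict -> not recuse_self)) is O(recuse_self -> not declare_conflict), and O(recuse_self) is already established, so O(not declare_conflict).
Premise 2, O(redact_badge -> declare_conflict), contraposes to O(not declare_conflict -> not redact_badge); with O(not declare_conflict) we get O(not redact_badge).
Premise 5, O(review_inventory -> redact_badge), contraposes to O(not redact_badge -> not review_inventory); with O(not redact_badge) we get O(not review_inventory).
So O(not review_inventory) holds, i.e. review_inventory is forbidden. None of the other listed options is forbidden under the premises.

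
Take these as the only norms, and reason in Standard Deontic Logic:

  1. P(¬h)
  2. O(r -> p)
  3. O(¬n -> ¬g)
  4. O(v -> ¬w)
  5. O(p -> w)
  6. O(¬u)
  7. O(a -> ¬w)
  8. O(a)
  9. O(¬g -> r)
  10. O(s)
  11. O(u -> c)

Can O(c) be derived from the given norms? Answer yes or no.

Premise 11 is O(u -> c), but O(u) is not derivable from the premises, so it does not yield O(c).
No other premise forces O(c). An ideal world satisfying every premise can still have c false, so O(c) is not derivable.

No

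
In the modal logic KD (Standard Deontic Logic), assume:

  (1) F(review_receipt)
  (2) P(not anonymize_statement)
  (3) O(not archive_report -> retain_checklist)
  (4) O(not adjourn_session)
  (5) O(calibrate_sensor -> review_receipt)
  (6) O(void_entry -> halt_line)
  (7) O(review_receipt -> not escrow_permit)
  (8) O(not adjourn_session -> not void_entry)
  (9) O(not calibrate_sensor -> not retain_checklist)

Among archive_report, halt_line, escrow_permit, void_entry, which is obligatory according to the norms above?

archive_report

Premise 1 is F(review_receipt), i.e. O(not review_receipt).
Premise 5, O(calibrate_sensor -> review_receipt), contraposes to O(not review_receipt -> not calibrate_sensor); with O(not review_receipt) we get O(not calibrate_sensor).
With premise 9, O(not calibrate_sensor -> not retain_checklist), the K-axiom yields O(not retain_checklist).
Premise 3, O(not archive_report -> retain_checklist), contraposes to O(not retain_checklist -> archive_report); with O(not retain_checklist) we get O(archive_report).
So O(archive_report) holds — archive_report is obligatory. None of the other listed options is made obligatory by any chain of premises.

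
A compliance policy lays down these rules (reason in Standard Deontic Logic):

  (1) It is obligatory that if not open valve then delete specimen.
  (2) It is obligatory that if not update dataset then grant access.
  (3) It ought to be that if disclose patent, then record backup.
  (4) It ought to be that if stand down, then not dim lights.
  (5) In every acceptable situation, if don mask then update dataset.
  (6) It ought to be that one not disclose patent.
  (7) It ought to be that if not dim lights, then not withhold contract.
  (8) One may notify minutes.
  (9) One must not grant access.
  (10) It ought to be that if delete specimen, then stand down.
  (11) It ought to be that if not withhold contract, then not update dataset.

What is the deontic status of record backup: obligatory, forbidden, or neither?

Premise 3 is O(disclose_patent → record_backup), but O(disclose_patent) is not derivable from the premises, so it does not yield O(record_backup).
No premise or chain of K-axiom applications forces O(record_backup), and none forces O(¬record_backup). So record_backup is neither obligatory nor forbidden under these norms.

Neither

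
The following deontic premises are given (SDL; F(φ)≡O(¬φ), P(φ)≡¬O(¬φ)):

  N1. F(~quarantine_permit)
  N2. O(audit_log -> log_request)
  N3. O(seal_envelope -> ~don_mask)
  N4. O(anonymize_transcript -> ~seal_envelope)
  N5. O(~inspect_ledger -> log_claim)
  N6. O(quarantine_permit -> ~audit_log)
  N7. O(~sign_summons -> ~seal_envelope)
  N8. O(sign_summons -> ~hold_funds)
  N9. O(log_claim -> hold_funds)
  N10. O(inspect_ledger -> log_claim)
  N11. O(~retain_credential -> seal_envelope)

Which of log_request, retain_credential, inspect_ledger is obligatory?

retain_credential

Premises 5 and 10 cover both cases: O(~inspect_ledger -> log_claim) and O(inspect_ledger -> log_claim). Since ~inspect_ledger ∨ inspect_ledger is a tautology, O(log_claim) follows.
From O(log_claim) and premise 9, O(log_claim -> hold_funds), we obtain O(hold_funds).
The contrapositive of premise 8 (O(sign_summons -> ~hold_funds)) is O(hold_funds -> ~sign_summons), and O(hold_funds) is already established, so O(~sign_summons).
From O(~sign_summons) and premise 7, O(~sign_summons -> ~seal_envelope), we obtain O(~seal_envelope).
The contrapositive of premise 11 (O(~retain_credential -> seal_envelope)) is O(~seal_envelope -> retain_credential), and O(~seal_envelope) is already established, so O(retain_credential).
So O(retain_credential) holds — retain_credential is obligatory. None of the other listed options is made obligatory by any chain of premises.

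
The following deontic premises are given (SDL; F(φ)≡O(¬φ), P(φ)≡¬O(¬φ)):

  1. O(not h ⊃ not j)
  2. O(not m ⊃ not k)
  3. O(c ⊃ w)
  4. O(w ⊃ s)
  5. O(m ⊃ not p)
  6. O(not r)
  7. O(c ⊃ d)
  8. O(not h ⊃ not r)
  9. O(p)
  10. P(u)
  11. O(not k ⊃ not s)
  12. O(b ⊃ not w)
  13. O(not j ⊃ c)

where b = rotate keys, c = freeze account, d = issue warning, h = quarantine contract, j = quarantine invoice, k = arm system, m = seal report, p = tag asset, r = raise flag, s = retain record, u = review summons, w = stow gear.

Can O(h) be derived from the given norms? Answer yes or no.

From premise 9 we have O(p).
Premise 5, O(m ⊃ not p), contraposes to O(p ⊃ not m); with O(p) we get O(not m).
From O(not m) and premise 2, O(not m ⊃ not k), we obtain O(not k).
With premise 11, O(not k ⊃ not s), the K-axiom yields O(not s).
The contrapositive of premise 4 (O(w ⊃ s)) is O(not s ⊃ not w), and O(not s) is already established, so O(not w).
The contrapositive of premise 3 (O(c ⊃ w)) is O(not w ⊃ not c), and O(not w) is already established, so O(not c).
The contrapositive of premise 13 (O(not j ⊃ c)) is O(not c ⊃ j), and O(not c) is already established, so O(j).
Premise 1, O(not h ⊃ not j), contraposes to O(j ⊃ h); with O(j) we get O(h).
Premises 6, 7, 8, 10, 12 do not contribute to this derivation.
So O(h) follows.

Yes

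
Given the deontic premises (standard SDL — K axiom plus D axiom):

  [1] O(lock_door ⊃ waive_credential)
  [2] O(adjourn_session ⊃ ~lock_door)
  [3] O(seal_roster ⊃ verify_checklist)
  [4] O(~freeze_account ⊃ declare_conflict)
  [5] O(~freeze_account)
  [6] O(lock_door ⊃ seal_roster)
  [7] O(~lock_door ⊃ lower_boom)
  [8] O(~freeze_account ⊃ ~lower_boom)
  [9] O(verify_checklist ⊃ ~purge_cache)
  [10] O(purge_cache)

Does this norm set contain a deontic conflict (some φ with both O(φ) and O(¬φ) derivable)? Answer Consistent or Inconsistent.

Inconsistent

Premise 10 states O(purge_cache) outright.
The contrapositive of premise 9 (O(verify_checklist ⊃ ~purge_cache)) is O(purge_cache ⊃ ~verify_checklist), and O(purge_cache) is already established, so O(~verify_checklist).
Premise 3 is O(seal_roster ⊃ verify_checklist); contrapositively O(~verify_checklist ⊃ ~seal_roster). Since O(~verify_checklist) holds, K gives O(~seal_roster).
Premise 6 is O(lock_door ⊃ seal_roster); contrapositively O(~seal_roster ⊃ ~lock_door). Since O(~seal_roster) holds, K gives O(~lock_door).
With premise 7, O(~lock_door ⊃ lower_boom), the K-axiom yields O(lower_boom).
Premise 8 is O(~freeze_account ⊃ ~lower_boom); contrapositively O(lower_boom ⊃ freeze_account). Since O(lower_boom) holds, K gives O(freeze_account).
Yet premise 5 states O(~freeze_account).
We now have both O(freeze_account) and O(~freeze_account) — freeze_account is simultaneously obligatory and forbidden, violating the D-axiom.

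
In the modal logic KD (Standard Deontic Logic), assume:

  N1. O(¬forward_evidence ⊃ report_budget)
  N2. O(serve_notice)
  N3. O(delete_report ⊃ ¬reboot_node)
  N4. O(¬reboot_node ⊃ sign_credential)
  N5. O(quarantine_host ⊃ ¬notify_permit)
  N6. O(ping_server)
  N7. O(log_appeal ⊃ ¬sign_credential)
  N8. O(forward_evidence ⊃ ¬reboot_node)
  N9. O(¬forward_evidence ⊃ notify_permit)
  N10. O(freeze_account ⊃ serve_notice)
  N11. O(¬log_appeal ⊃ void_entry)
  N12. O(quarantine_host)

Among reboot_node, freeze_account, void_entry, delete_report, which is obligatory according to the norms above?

Premise 12 states O(quarantine_host) outright.
With premise 5, O(quarantine_host ⊃ ¬notify_permit), the K-axiom yields O(¬notify_permit).
Premise 9, O(¬forward_evidence ⊃ notify_permit), contraposes to O(¬notify_permit ⊃ forward_evidence); with O(¬notify_permit) we get O(forward_evidence).
Premise 8 is O(forward_evidence ⊃ ¬reboot_node); since O(forward_evidence), deontic closure gives O(¬reboot_node).
With premise 4, O(¬reboot_node ⊃ sign_credential), the K-axiom yields O(sign_credential).
Premise 7 is O(log_appeal ⊃ ¬sign_credential); contrapositively O(sign_credential ⊃ ¬log_appeal). Since O(sign_credential) holds, K gives O(¬log_appeal).
With premise 11, O(¬log_appeal ⊃ void_entry), the K-axiom yields O(void_entry).
So O(void_entry) holds — void_entry is obligatory. None of the other listed options is made obligatory by any chain of premises.

void_entry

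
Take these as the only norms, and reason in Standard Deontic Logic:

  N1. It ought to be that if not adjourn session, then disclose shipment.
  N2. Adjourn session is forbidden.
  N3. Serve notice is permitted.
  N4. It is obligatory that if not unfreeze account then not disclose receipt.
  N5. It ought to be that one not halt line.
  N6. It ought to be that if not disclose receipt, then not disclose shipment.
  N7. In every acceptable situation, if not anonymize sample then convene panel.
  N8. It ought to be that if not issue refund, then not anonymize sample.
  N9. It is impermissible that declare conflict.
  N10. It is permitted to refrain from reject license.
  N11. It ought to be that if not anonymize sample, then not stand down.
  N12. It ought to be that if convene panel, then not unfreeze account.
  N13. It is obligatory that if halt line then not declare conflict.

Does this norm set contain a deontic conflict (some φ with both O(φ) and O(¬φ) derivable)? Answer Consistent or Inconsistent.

Consistent

Premise 13 is O(halt_line → ¬declare_conflict); even if O(¬declare_conflict) held, inferring O(halt_line) would be affirming the consequent — invalid.
So O(halt_line) is not derivable, and the apparent clash with O(¬halt_line) does not arise.
A world satisfying every obligation exists (e.g. adjourn_session=false, anonymize_sample=true, convene_panel=false, declare_conflict=false, disclose_receipt=true, disclose_shipment=true, halt_line=false, issue_refund=true, reject_license=false, serve_notice=false, stand_down=false, unfreeze_account=true); no atom is both obligatory and forbidden, so the set is consistent.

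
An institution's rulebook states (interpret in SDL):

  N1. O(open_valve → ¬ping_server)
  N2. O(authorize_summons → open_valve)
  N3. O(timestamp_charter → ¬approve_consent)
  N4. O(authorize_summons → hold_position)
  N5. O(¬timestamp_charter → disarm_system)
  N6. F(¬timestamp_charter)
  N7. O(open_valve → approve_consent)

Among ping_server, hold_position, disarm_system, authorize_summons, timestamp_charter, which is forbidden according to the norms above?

Premise 6, F(¬timestamp_charter), is equivalent to O(timestamp_charter).
Applying K to premise 3 (O(timestamp_charter → ¬approve_consent)) and O(timestamp_charter) yields O(¬approve_consent).
Premise 7 is O(open_valve → approve_consent); contrapositively O(¬approve_consent → ¬open_valve). Since O(¬approve_consent) holds, K gives O(¬open_valve).
Premise 2 is O(authorize_summons → open_valve); contrapositively O(¬open_valve → ¬authorize_summons). Since O(¬open_valve) holds, K gives O(¬authorize_summons).
So O(¬authorize_summons) holds, i.e. authorize_summons is forbidden. None of the other listed options is forbidden under the premises.

authorize_summons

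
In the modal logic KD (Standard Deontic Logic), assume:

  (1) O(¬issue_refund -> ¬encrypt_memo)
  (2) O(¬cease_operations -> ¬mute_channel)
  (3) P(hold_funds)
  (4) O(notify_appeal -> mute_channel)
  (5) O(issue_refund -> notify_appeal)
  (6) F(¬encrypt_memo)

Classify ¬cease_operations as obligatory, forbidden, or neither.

Forbidden

Premise 6 is F(¬encrypt_memo), i.e. O(encrypt_memo).
Premise 1 is O(¬issue_refund -> ¬encrypt_memo); contrapositively O(encrypt_memo -> issue_refund). Since O(encrypt_memo) holds, K gives O(issue_refund).
With premise 5, O(issue_refund -> notify_appeal), the K-axiom yields O(notify_appeal).
From O(notify_appeal) and premise 4, O(notify_appeal -> mute_channel), we obtain O(mute_channel).
The contrapositive of premise 2 (O(¬cease_operations -> ¬mute_channel)) is O(mute_channel -> cease_operations), and O(mute_channel) is already established, so O(cease_operations).
Premise 3 does not contribute to this derivation.
Thus O(cease_operations), which is F(¬cease_operations): ¬cease_operations is forbidden.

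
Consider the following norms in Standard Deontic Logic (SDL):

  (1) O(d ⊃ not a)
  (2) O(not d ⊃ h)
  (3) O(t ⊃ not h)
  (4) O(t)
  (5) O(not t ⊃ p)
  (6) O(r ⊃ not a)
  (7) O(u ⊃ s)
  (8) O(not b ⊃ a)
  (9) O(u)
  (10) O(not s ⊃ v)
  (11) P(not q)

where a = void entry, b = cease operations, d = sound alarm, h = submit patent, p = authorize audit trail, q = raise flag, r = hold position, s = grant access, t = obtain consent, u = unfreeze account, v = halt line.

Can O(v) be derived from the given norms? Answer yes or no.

Premise 10 is O(not s ⊃ v), but O(not s) is not derivable from the premises, so it does not yield O(v).
No other premise forces O(v). An ideal world satisfying every premise can still have v false, so O(v) is not derivable.

No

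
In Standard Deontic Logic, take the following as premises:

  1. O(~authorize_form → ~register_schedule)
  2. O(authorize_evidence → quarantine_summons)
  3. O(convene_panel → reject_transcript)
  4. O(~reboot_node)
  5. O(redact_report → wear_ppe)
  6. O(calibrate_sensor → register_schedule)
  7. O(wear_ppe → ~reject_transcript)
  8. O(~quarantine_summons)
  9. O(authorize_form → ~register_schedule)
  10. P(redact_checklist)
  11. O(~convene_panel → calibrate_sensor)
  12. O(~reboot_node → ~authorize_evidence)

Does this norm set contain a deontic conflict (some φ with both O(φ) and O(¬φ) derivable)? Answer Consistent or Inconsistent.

Consistent

Premise 2 is O(authorize_evidence → quarantine_summons), but O(authorize_evidence) is not derivable from the premises, so it does not yield O(quarantine_summons).
So O(quarantine_summons) is not derivable, and the apparent clash with O(~quarantine_summons) does not arise.
A world satisfying every obligation exists (e.g. authorize_evidence=false, authorize_form=false, calibrate_sensor=false, convene_panel=true, quarantine_summons=false, reboot_node=false, redact_checklist=false, redact_report=false, register_schedule=false, reject_transcript=true, wear_ppe=false); no atom is both obligatory and forbidden, so the set is consistent.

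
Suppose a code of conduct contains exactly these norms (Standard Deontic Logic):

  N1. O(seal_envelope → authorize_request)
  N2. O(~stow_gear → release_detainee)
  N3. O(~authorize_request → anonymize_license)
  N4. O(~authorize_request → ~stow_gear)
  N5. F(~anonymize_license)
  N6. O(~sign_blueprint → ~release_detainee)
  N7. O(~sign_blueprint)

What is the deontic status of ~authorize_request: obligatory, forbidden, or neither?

Premise 7 gives O(~sign_blueprint).
Premise 6 is O(~sign_blueprint → ~release_detainee); since O(~sign_blueprint), deontic closure gives O(~release_detainee).
The contrapositive of premise 2 (O(~stow_gear → release_detainee)) is O(~release_detainee → stow_gear), and O(~release_detainee) is already established, so O(stow_gear).
Premise 4, O(~authorize_request → ~stow_gear), contraposes to O(stow_gear → authorize_request); with O(stow_gear) we get O(authorize_request).
Premises 1, 3, 5 do not contribute to this derivation.
Thus O(authorize_request), which is F(~authorize_request): ~authorize_request is forbidden.

Forbidden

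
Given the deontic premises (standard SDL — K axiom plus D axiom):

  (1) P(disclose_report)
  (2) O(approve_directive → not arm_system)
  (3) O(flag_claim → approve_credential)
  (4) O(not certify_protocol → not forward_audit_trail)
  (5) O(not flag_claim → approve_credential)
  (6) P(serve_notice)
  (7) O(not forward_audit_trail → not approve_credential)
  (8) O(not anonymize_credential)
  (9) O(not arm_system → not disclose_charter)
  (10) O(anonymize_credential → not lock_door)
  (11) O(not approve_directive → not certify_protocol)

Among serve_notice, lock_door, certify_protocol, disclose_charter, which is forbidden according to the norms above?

disclose_charter

By case analysis on not flag_claim: premise 5 gives O(not flag_claim → approve_credential) and premise 3 gives O(flag_claim → approve_credential), so O(approve_credential) either way.
Premise 7, O(not forward_audit_trail → not approve_credential), contraposes to O(approve_credential → forward_audit_trail); with O(approve_credential) we get O(forward_audit_trail).
Premise 4 is O(not certify_protocol → not forward_audit_trail); contrapositively O(forward_audit_trail → certify_protocol). Since O(forward_audit_trail) holds, K gives O(certify_protocol).
Premise 11, O(not approve_directive → not certify_protocol), contraposes to O(certify_protocol → approve_directive); with O(certify_protocol) we get O(approve_directive).
From O(approve_directive) and premise 2, O(approve_directive → not arm_system), we obtain O(not arm_system).
From O(not arm_system) and premise 9, O(not arm_system → not disclose_charter), we obtain O(not disclose_charter).
So O(not disclose_charter) holds, i.e. disclose_charter is forbidden. None of the other listed options is forbidden under the premises.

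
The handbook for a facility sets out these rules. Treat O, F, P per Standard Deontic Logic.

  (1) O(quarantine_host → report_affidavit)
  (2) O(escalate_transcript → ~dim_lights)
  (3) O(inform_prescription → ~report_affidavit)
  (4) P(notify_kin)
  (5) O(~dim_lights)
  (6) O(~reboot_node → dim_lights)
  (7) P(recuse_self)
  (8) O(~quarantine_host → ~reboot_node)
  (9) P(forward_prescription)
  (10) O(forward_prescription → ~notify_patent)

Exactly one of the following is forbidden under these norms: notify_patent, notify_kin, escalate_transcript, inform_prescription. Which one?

inform_prescription

Premise 5 gives O(~dim_lights).
Premise 6, O(~reboot_node → dim_lights), contraposes to O(~dim_lights → reboot_node); with O(~dim_lights) we get O(reboot_node).
The contrapositive of premise 8 (O(~quarantine_host → ~reboot_node)) is O(reboot_node → quarantine_host), and O(reboot_node) is already established, so O(quarantine_host).
Premise 1 is O(quarantine_host → report_affidavit); since O(quarantine_host), deontic closure gives O(report_affidavit).
The contrapositive of premise 3 (O(inform_prescription → ~report_affidavit)) is O(report_affidavit → ~inform_prescription), and O(report_affidavit) is already established, so O(~inform_prescription).
So O(~inform_prescription) holds, i.e. inform_prescription is forbidden. None of the other listed options is forbidden under the premises.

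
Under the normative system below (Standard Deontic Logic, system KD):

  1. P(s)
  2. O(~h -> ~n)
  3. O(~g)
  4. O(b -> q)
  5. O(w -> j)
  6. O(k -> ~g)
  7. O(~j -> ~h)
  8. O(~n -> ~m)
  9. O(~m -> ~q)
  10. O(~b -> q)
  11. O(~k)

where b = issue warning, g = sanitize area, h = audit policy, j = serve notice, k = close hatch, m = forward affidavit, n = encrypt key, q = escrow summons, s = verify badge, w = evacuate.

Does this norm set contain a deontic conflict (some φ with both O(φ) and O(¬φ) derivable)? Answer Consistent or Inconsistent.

Consistent

Premise 6 is O(k -> ~g); even if O(~g) held, inferring O(k) would be affirming the consequent — invalid.
So O(k) is not derivable, and the apparent clash with O(~k) does not arise.
A world satisfying every obligation exists (e.g. b=false, g=false, h=true, j=true, k=false, m=true, n=true, q=true, s=false, w=false); no atom is both obligatory and forbidden, so the set is consistent.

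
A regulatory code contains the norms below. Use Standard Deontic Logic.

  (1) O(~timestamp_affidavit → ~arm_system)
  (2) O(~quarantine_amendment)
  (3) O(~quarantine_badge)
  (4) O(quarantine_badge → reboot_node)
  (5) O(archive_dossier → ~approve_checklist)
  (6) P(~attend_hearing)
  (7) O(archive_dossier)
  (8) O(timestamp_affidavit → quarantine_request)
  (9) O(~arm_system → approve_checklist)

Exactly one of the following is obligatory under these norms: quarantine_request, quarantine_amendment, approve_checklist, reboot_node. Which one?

quarantine_request

From premise 7 we have O(archive_dossier).
With premise 5, O(archive_dossier → ~approve_checklist), the K-axiom yields O(~approve_checklist).
The contrapositive of premise 9 (O(~arm_system → approve_checklist)) is O(~approve_checklist → arm_system), and O(~approve_checklist) is already established, so O(arm_system).
Premise 1, O(~timestamp_affidavit → ~arm_system), contraposes to O(arm_system → timestamp_affidavit); with O(arm_system) we get O(timestamp_affidavit).
Applying K to premise 8 (O(timestamp_affidavit → quarantine_request)) and O(timestamp_affidavit) yields O(quarantine_request).
So O(quarantine_request) holds — quarantine_request is obligatory. None of the other listed options is made obligatory by any chain of premises.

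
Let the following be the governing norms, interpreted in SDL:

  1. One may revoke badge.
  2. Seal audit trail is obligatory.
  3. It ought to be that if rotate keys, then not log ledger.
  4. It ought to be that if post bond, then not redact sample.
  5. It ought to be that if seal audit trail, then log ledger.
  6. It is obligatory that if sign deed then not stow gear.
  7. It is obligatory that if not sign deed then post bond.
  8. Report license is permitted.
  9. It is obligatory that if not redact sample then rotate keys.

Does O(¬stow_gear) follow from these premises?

From premise 2 we have O(seal_audit_trail).
With premise 5, O(seal_audit_trail → log_ledger), the K-axiom yields O(log_ledger).
Premise 3, O(rotate_keys → ¬log_ledger), contraposes to O(log_ledger → ¬rotate_keys); with O(log_ledger) we get O(¬rotate_keys).
Premise 9, O(¬redact_sample → rotate_keys), contraposes to O(¬rotate_keys → redact_sample); with O(¬rotate_keys) we get O(redact_sample).
The contrapositive of premise 4 (O(post_bond → ¬redact_sample)) is O(redact_sample → ¬post_bond), and O(redact_sample) is already established, so O(¬post_bond).
The contrapositive of premise 7 (O(¬sign_deed → post_bond)) is O(¬post_bond → sign_deed), and O(¬post_bond) is already established, so O(sign_deed).
Applying K to premise 6 (O(sign_deed → ¬stow_gear)) and O(sign_deed) yields O(¬stow_gear).
Premises 1, 8 do not contribute to this derivation.
So O(¬stow_gear) follows.

Yes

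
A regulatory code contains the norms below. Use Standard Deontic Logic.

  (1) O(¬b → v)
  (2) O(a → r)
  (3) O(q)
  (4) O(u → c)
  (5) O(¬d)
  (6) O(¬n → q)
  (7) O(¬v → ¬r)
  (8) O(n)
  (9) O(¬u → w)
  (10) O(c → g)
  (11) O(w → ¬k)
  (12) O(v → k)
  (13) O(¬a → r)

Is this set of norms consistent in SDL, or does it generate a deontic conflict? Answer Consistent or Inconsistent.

Premise 6 is O(¬n → q); even if O(q) held, inferring O(¬n) would be affirming the consequent — invalid.
So O(¬n) is not derivable, and the apparent clash with O(n) does not arise.
A world satisfying every obligation exists (e.g. a=false, b=false, c=true, d=false, g=true, k=true, n=true, q=true, r=true, u=true, v=true, w=false); no atom is both obligatory and forbidden, so the set is consistent.

Consistent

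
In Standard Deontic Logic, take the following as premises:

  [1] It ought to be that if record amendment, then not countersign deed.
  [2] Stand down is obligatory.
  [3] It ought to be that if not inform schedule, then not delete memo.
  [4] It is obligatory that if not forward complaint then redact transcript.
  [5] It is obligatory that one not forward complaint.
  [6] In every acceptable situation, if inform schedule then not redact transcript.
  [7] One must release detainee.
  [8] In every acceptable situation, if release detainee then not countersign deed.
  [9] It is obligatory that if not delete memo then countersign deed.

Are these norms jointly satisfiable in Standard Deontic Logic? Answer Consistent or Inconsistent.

Inconsistent

Premise 7 gives O(release_detainee).
From O(release_detainee) and premise 8, O(release_detainee → ¬countersign_deed), we obtain O(¬countersign_deed).
The contrapositive of premise 9 (O(¬delete_memo → countersign_deed)) is O(¬countersign_deed → delete_memo), and O(¬countersign_deed) is already established, so O(delete_memo).
Premise 3, O(¬inform_schedule → ¬delete_memo), contraposes to O(delete_memo → inform_schedule); with O(delete_memo) we get O(inform_schedule).
Premise 6 is O(inform_schedule → ¬redact_transcript); since O(inform_schedule), deontic closure gives O(¬redact_transcript).
Premise 4, O(¬forward_complaint → redact_transcript), contraposes to O(¬redact_transcript → forward_complaint); with O(¬redact_transcript) we get O(forward_complaint).
However, premise 5 gives O(¬forward_complaint).
We now have both O(forward_complaint) and O(¬forward_complaint) — forward_complaint is simultaneously obligatory and forbidden, violating the D-axiom.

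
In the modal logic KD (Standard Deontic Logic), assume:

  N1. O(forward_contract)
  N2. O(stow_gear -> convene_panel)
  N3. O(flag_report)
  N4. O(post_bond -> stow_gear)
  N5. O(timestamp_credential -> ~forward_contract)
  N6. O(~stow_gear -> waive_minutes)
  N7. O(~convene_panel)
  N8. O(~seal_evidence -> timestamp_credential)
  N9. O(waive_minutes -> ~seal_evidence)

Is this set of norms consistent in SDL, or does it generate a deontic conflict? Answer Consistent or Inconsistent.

Inconsistent

Premise 1 gives O(forward_contract).
The contrapositive of premise 5 (O(timestamp_credential -> ~forward_contract)) is O(forward_contract -> ~timestamp_credential), and O(forward_contract) is already established, so O(~timestamp_credential).
The contrapositive of premise 8 (O(~seal_evidence -> timestamp_credential)) is O(~timestamp_credential -> seal_evidence), and O(~timestamp_credential) is already established, so O(seal_evidence).
The contrapositive of premise 9 (O(waive_minutes -> ~seal_evidence)) is O(seal_evidence -> ~waive_minutes), and O(seal_evidence) is already established, so O(~waive_minutes).
The contrapositive of premise 6 (O(~stow_gear -> waive_minutes)) is O(~waive_minutes -> stow_gear), and O(~waive_minutes) is already established, so O(stow_gear).
Premise 2 is O(stow_gear -> convene_panel); since O(stow_gear), deontic closure gives O(convene_panel).
Yet premise 7 states O(~convene_panel).
We now have both O(convene_panel) and O(~convene_panel) — convene_panel is simultaneously obligatory and forbidden, violating the D-axiom.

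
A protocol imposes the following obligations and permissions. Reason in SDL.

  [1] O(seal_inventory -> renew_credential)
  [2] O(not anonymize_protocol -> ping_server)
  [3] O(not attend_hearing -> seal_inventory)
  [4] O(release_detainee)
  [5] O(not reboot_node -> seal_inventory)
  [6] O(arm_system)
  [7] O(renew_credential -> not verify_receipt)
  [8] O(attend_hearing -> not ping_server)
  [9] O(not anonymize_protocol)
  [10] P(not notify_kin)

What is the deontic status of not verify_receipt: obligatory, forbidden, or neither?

From premise 9 we have O(not anonymize_protocol).
From O(not anonymize_protocol) and premise 2, O(not anonymize_protocol -> ping_server), we obtain O(ping_server).
The contrapositive of premise 8 (O(attend_hearing -> not ping_server)) is O(ping_server -> not attend_hearing), and O(ping_server) is already established, so O(not attend_hearing).
With premise 3, O(not attend_hearing -> seal_inventory), the K-axiom yields O(seal_inventory).
Applying K to premise 1 (O(seal_inventory -> renew_credential)) and O(seal_inventory) yields O(renew_credential).
From O(renew_credential) and premise 7, O(renew_credential -> not verify_receipt), we obtain O(not verify_receipt).
Premises 4, 5, 6, 10 do not contribute to this derivation.
Hence not verify_receipt is obligatory.

Obligatory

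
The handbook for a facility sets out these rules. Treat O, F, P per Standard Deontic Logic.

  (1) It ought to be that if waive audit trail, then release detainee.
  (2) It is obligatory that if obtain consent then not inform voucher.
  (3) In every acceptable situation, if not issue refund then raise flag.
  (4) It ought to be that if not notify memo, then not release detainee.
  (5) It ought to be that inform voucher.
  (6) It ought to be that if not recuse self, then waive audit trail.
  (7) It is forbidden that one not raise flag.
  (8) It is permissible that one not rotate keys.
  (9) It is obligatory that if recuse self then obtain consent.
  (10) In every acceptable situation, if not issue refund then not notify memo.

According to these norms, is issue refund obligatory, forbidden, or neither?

Obligatory

Premise 5 states O(inform_voucher) outright.
Premise 2, O(obtain_consent → ¬inform_voucher), contraposes to O(inform_voucher → ¬obtain_consent); with O(inform_voucher) we get O(¬obtain_consent).
Premise 9, O(recuse_self → obtain_consent), contraposes to O(¬obtain_consent → ¬recuse_self); with O(¬obtain_consent) we get O(¬recuse_self).
Premise 6 is O(¬recuse_self → waive_audit_trail); since O(¬recuse_self), deontic closure gives O(waive_audit_trail).
From O(waive_audit_trail) and premise 1, O(waive_audit_trail → release_detainee), we obtain O(release_detainee).
Premise 4, O(¬notify_memo → ¬release_detainee), contraposes to O(release_detainee → notify_memo); with O(release_detainee) we get O(notify_memo).
Premise 10, O(¬issue_refund → ¬notify_memo), contraposes to O(notify_memo → issue_refund); with O(notify_memo) we get O(issue_refund).
Premises 3, 7, 8 do not contribute to this derivation.
Hence issue_refund is obligatory.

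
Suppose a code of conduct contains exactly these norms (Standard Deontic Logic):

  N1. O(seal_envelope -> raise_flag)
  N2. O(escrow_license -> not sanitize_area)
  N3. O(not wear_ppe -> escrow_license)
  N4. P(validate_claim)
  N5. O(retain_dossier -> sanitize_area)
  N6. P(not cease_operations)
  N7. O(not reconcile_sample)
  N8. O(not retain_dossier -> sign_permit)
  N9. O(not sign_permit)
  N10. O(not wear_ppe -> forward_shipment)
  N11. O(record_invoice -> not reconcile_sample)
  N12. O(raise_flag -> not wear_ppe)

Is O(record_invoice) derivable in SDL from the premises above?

No

Premise 11 is O(record_invoice -> not reconcile_sample); even if O(not reconcile_sample) held, inferring O(record_invoice) would be affirming the consequent — invalid.
No other premise forces O(record_invoice). An ideal world satisfying every premise can still have record_invoice false, so O(record_invoice) is not derivable.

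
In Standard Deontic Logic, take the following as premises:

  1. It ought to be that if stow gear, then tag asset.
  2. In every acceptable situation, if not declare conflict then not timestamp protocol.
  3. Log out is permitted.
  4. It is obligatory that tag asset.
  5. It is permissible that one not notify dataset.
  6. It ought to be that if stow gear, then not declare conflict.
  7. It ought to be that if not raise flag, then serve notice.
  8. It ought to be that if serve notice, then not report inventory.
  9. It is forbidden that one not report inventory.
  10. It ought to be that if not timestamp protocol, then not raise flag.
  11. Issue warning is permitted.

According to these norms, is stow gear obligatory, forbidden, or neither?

Forbidden

Premise 9, F(¬report_inventory), is equivalent to O(report_inventory).
Premise 8, O(serve_notice → ¬report_inventory), contraposes to O(report_inventory → ¬serve_notice); with O(report_inventory) we get O(¬serve_notice).
The contrapositive of premise 7 (O(¬raise_flag → serve_notice)) is O(¬serve_notice → raise_flag), and O(¬serve_notice) is already established, so O(raise_flag).
Premise 10 is O(¬timestamp_protocol → ¬raise_flag); contrapositively O(raise_flag → timestamp_protocol). Since O(raise_flag) holds, K gives O(timestamp_protocol).
Premise 2 is O(¬declare_conflict → ¬timestamp_protocol); contrapositively O(timestamp_protocol → declare_conflict). Since O(timestamp_protocol) holds, K gives O(declare_conflict).
The contrapositive of premise 6 (O(stow_gear → ¬declare_conflict)) is O(declare_conflict → ¬stow_gear), and O(declare_conflict) is already established, so O(¬stow_gear).
Premises 1, 3, 4, 5, 11 do not contribute to this derivation.
Thus O(¬stow_gear), which is F(stow_gear): stow_gear is forbidden.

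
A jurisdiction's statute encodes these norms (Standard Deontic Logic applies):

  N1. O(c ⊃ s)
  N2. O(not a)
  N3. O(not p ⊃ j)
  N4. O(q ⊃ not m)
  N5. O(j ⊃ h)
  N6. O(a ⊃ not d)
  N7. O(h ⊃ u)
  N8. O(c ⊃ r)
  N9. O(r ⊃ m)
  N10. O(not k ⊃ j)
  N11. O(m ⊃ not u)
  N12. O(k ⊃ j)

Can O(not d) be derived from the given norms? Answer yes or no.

No

Premise 6 is O(a ⊃ not d), but O(a) is not derivable from the premises, so it does not yield O(not d).
No other premise forces O(not d). An ideal world satisfying every premise can still have not d false, so O(not d) is not derivable.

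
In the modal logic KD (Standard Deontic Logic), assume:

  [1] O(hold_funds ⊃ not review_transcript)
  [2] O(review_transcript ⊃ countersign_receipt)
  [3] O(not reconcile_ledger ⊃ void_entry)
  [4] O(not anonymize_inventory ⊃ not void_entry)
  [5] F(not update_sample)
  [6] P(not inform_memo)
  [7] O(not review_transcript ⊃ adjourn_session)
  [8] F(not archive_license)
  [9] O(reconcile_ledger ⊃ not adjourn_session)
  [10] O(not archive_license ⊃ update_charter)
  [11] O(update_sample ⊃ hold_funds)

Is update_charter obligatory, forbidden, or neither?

Neither

Premise 10 is O(not archive_license ⊃ update_charter), but O(not archive_license) is not derivable from the premises, so it does not yield O(update_charter).
No premise or chain of K-axiom applications forces O(update_charter), and none forces O(not update_charter). So update_charter is neither obligatory nor forbidden under these norms.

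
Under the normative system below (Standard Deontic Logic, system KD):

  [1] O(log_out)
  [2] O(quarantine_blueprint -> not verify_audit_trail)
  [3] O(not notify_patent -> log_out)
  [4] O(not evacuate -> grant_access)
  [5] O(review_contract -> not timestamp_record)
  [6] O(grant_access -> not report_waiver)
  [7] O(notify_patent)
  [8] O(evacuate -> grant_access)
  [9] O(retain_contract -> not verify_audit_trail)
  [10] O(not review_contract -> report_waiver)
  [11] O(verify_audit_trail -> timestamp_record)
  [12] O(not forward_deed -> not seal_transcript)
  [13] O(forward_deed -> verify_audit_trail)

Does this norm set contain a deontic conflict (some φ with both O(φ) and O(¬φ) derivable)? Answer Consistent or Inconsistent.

Premise 3 is O(not notify_patent -> log_out); even if O(log_out) held, inferring O(not notify_patent) would be affirming the consequent — invalid.
So O(not notify_patent) is not derivable, and the apparent clash with O(notify_patent) does not arise.
A world satisfying every obligation exists (e.g. evacuate=false, forward_deed=false, grant_access=true, log_out=true, notify_patent=true, quarantine_blueprint=false, report_waiver=false, retain_contract=false, review_contract=true, seal_transcript=false, timestamp_record=false, verify_audit_trail=false); no atom is both obligatory and forbidden, so the set is consistent.

Consistent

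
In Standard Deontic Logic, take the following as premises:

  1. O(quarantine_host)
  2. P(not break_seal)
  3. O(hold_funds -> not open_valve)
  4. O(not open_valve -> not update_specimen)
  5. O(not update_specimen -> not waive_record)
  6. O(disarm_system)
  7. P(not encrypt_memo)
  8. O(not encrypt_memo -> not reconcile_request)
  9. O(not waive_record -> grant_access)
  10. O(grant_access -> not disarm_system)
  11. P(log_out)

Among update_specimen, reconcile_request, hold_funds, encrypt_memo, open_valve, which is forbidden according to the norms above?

hold_funds

Premise 6 states O(disarm_system) outright.
Premise 10 is O(grant_access -> not disarm_system); contrapositively O(disarm_system -> not grant_access). Since O(disarm_system) holds, K gives O(not grant_access).
Premise 9, O(not waive_record -> grant_access), contraposes to O(not grant_access -> waive_record); with O(not grant_access) we get O(waive_record).
Premise 5 is O(not update_specimen -> not waive_record); contrapositively O(waive_record -> update_specimen). Since O(waive_record) holds, K gives O(update_specimen).
The contrapositive of premise 4 (O(not open_valve -> not update_specimen)) is O(update_specimen -> open_valve), and O(update_specimen) is already established, so O(open_valve).
The contrapositive of premise 3 (O(hold_funds -> not open_valve)) is O(open_valve -> not hold_funds), and O(open_valve) is already established, so O(not hold_funds).
So O(not hold_funds) holds, i.e. hold_funds is forbidden. None of the other listed options is forbidden under the premises.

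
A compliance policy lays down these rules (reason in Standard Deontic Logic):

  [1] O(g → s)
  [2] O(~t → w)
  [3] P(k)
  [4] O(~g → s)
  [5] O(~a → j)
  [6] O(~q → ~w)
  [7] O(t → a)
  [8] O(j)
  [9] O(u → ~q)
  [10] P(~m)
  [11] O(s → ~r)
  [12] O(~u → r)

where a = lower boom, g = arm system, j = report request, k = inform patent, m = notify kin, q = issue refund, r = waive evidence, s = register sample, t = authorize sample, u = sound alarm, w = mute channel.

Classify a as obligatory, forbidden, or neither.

Obligatory

Premises 4 and 1 cover both cases: O(~g → s) and O(g → s). Since ~g ∨ g is a tautology, O(s) follows.
Applying K to premise 11 (O(s → ~r)) and O(s) yields O(~r).
The contrapositive of premise 12 (O(~u → r)) is O(~r → u), and O(~r) is already established, so O(u).
Applying K to premise 9 (O(u → ~q)) and O(u) yields O(~q).
Applying K to premise 6 (O(~q → ~w)) and O(~q) yields O(~w).
Premise 2, O(~t → w), contraposes to O(~w → t); with O(~w) we get O(t).
Premise 7 is O(t → a); since O(t), deontic closure gives O(a).
Premises 3, 5, 8, 10 do not contribute to this derivation.
Hence a is obligatory.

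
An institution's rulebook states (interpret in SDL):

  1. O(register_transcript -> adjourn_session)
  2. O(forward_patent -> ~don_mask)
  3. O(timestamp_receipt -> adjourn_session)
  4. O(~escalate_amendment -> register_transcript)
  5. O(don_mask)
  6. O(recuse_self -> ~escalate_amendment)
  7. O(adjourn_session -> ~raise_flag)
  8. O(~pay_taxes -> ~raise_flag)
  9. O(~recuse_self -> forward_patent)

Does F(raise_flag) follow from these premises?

Premise 5 gives O(don_mask).
The contrapositive of premise 2 (O(forward_patent -> ~don_mask)) is O(don_mask -> ~forward_patent), and O(don_mask) is already established, so O(~forward_patent).
The contrapositive of premise 9 (O(~recuse_self -> forward_patent)) is O(~forward_patent -> recuse_self), and O(~forward_patent) is already established, so O(recuse_self).
From O(recuse_self) and premise 6, O(recuse_self -> ~escalate_amendment), we obtain O(~escalate_amendment).
From O(~escalate_amendment) and premise 4, O(~escalate_amendment -> register_transcript), we obtain O(register_transcript).
Applying K to premise 1 (O(register_transcript -> adjourn_session)) and O(register_transcript) yields O(adjourn_session).
Applying K to premise 7 (O(adjourn_session -> ~raise_flag)) and O(adjourn_session) yields O(~raise_flag).
Premises 3, 8 do not contribute to this derivation.
So O(~raise_flag) holds, i.e. F(raise_flag). The claim follows.

Yes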